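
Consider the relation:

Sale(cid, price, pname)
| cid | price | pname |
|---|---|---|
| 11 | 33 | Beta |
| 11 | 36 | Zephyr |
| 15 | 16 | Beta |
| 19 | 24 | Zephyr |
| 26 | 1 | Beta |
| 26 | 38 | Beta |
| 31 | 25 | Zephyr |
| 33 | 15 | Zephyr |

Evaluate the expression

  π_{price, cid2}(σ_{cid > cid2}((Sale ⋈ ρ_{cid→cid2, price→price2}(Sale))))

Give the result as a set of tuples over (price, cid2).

ρ[cid→cid2, price→price2]: schema becomes (cid2, price2, pname); tuples unchanged.
Natural join on pname: {(11, 33, Beta, 11, 33), (11, 33, Beta, 15, 16), (11, 33, Beta, 26, 1), (11, 33, Beta, 26, 38), (11, 36, Zephyr, 11, 36), (11, 36, Zephyr, 19, 24), (11, 36, Zephyr, 31, 25), (11, 36, Zephyr, 33, 15), (15, 16, Beta, 11, 33), (15, 16, Beta, 15, 16), (15, 16, Beta, 26, 1), (15, 16, Beta, 26, 38), (19, 24, Zephyr, 11, 36), (19, 24, Zephyr, 19, 24), (19, 24, Zephyr, 31, 25), (19, 24, Zephyr, 33, 15), (26, 1, Beta, 11, 33), (26, 1, Beta, 15, 16), (26, 1, Beta, 26, 1), (26, 1, Beta, 26, 38), (26, 38, Beta, 11, 33), (26, 38, Beta, 15, 16), (26, 38, Beta, 26, 1), (26, 38, Beta, 26, 38), (31, 25, Zephyr, 11, 36), (31, 25, Zephyr, 19, 24), (31, 25, Zephyr, 31, 25), (31, 25, Zephyr, 33, 15), (33, 15, Zephyr, 11, 36), (33, 15, Zephyr, 19, 24), (33, 15, Zephyr, 31, 25), (33, 15, Zephyr, 33, 15)}
Apply σ_{cid > cid2}; surviving tuples: {(15, 16, Beta, 11, 33), (19, 24, Zephyr, 11, 36), (26, 1, Beta, 11, 33), (26, 1, Beta, 15, 16), (26, 38, Beta, 11, 33), (26, 38, Beta, 15, 16), (31, 25, Zephyr, 11, 36), (31, 25, Zephyr, 19, 24), (33, 15, Zephyr, 11, 36), (33, 15, Zephyr, 19, 24), (33, 15, Zephyr, 31, 25)}
π_{price, cid2} gives {(1, 11), (1, 15), (15, 11), (15, 19), (15, 31), (16, 11), (24, 11), (25, 11), (25, 19), (38, 11), (38, 15)}.

{(1, 11), (1, 15), (15, 11), (15, 19), (15, 31), (16, 11), (24, 11), (25, 11), (25, 19), (38, 11), (38, 15)}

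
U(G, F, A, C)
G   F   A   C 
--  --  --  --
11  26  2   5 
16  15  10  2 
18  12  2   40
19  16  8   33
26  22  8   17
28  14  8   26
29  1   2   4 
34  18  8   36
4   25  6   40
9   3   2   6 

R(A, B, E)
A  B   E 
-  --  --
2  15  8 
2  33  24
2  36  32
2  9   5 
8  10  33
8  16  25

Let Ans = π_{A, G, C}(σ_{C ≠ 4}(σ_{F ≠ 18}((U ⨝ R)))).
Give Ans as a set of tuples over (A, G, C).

{(2, 11, 5), (2, 18, 40), (2, 9, 6), (8, 19, 33), (8, 26, 17), (8, 28, 26)}

Joining U and R on A yields {(11, 26, 2, 5, 15, 8), (11, 26, 2, 5, 33, 24), (11, 26, 2, 5, 36, 32), (11, 26, 2, 5, 9, 5), (18, 12, 2, 40, 15, 8), (18, 12, 2, 40, 33, 24), (18, 12, 2, 40, 36, 32), (18, 12, 2, 40, 9, 5), (19, 16, 8, 33, 10, 33), (19, 16, 8, 33, 16, 25), (26, 22, 8, 17, 10, 33), (26, 22, 8, 17, 16, 25), (28, 14, 8, 26, 10, 33), (28, 14, 8, 26, 16, 25), (29, 1, 2, 4, 15, 8), (29, 1, 2, 4, 33, 24), (29, 1, 2, 4, 36, 32), (29, 1, 2, 4, 9, 5), (34, 18, 8, 36, 10, 33), (34, 18, 8, 36, 16, 25), (9, 3, 2, 6, 15, 8), (9, 3, 2, 6, 33, 24), (9, 3, 2, 6, 36, 32), (9, 3, 2, 6, 9, 5)}.
Apply σ_{F ≠ 18}; surviving tuples: {(11, 26, 2, 5, 15, 8), (11, 26, 2, 5, 33, 24), (11, 26, 2, 5, 36, 32), (11, 26, 2, 5, 9, 5), (18, 12, 2, 40, 15, 8), (18, 12, 2, 40, 33, 24), (18, 12, 2, 40, 36, 32), (18, 12, 2, 40, 9, 5), (19, 16, 8, 33, 10, 33), (19, 16, 8, 33, 16, 25), (26, 22, 8, 17, 10, 33), (26, 22, 8, 17, 16, 25), (28, 14, 8, 26, 10, 33), (28, 14, 8, 26, 16, 25), (29, 1, 2, 4, 15, 8), (29, 1, 2, 4, 33, 24), (29, 1, 2, 4, 36, 32), (29, 1, 2, 4, 9, 5), (9, 3, 2, 6, 15, 8), (9, 3, 2, 6, 33, 24), (9, 3, 2, 6, 36, 32), (9, 3, 2, 6, 9, 5)}
Apply σ_{C ≠ 4}; surviving tuples: {(11, 26, 2, 5, 15, 8), (11, 26, 2, 5, 33, 24), (11, 26, 2, 5, 36, 32), (11, 26, 2, 5, 9, 5), (18, 12, 2, 40, 15, 8), (18, 12, 2, 40, 33, 24), (18, 12, 2, 40, 36, 32), (18, 12, 2, 40, 9, 5), (19, 16, 8, 33, 10, 33), (19, 16, 8, 33, 16, 25), (26, 22, 8, 17, 10, 33), (26, 22, 8, 17, 16, 25), (28, 14, 8, 26, 10, 33), (28, 14, 8, 26, 16, 25), (9, 3, 2, 6, 15, 8), (9, 3, 2, 6, 33, 24), (9, 3, 2, 6, 36, 32), (9, 3, 2, 6, 9, 5)}
π[A, G, C]: project onto (A, G, C) (12 duplicate(s) eliminated) → {(2, 11, 5), (2, 18, 40), (2, 9, 6), (8, 19, 33), (8, 26, 17), (8, 28, 26)}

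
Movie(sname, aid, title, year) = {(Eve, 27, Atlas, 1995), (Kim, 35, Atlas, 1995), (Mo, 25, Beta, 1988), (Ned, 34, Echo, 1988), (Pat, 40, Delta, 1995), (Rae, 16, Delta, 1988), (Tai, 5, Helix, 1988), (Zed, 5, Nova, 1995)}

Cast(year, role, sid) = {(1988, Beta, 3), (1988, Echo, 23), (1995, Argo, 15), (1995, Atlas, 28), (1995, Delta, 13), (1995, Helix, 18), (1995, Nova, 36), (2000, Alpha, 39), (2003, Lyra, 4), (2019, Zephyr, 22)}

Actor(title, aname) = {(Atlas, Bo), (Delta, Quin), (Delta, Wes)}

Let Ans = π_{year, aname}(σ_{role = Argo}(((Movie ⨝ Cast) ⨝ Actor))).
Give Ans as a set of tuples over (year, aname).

{(1995, Bo), (1995, Quin), (1995, Wes)}

Natural join on year: {(Eve, 27, Atlas, 1995, Argo, 15), (Eve, 27, Atlas, 1995, Atlas, 28), (Eve, 27, Atlas, 1995, Delta, 13), (Eve, 27, Atlas, 1995, Helix, 18), (Eve, 27, Atlas, 1995, Nova, 36), (Kim, 35, Atlas, 1995, Argo, 15), (Kim, 35, Atlas, 1995, Atlas, 28), (Kim, 35, Atlas, 1995, Delta, 13), (Kim, 35, Atlas, 1995, Helix, 18), (Kim, 35, Atlas, 1995, Nova, 36), (Mo, 25, Beta, 1988, Beta, 3), (Mo, 25, Beta, 1988, Echo, 23), (Ned, 34, Echo, 1988, Beta, 3), (Ned, 34, Echo, 1988, Echo, 23), (Pat, 40, Delta, 1995, Argo, 15), (Pat, 40, Delta, 1995, Atlas, 28), (Pat, 40, Delta, 1995, Delta, 13), (Pat, 40, Delta, 1995, Helix, 18), (Pat, 40, Delta, 1995, Nova, 36), (Rae, 16, Delta, 1988, Beta, 3), (Rae, 16, Delta, 1988, Echo, 23), (Tai, 5, Helix, 1988, Beta, 3), (Tai, 5, Helix, 1988, Echo, 23), (Zed, 5, Nova, 1995, Argo, 15), (Zed, 5, Nova, 1995, Atlas, 28), (Zed, 5, Nova, 1995, Delta, 13), (Zed, 5, Nova, 1995, Helix, 18), (Zed, 5, Nova, 1995, Nova, 36)}
Natural join on title: {(Eve, 27, Atlas, 1995, Argo, 15, Bo), (Eve, 27, Atlas, 1995, Atlas, 28, Bo), (Eve, 27, Atlas, 1995, Delta, 13, Bo), (Eve, 27, Atlas, 1995, Helix, 18, Bo), (Eve, 27, Atlas, 1995, Nova, 36, Bo), (Kim, 35, Atlas, 1995, Argo, 15, Bo), (Kim, 35, Atlas, 1995, Atlas, 28, Bo), (Kim, 35, Atlas, 1995, Delta, 13, Bo), (Kim, 35, Atlas, 1995, Helix, 18, Bo), (Kim, 35, Atlas, 1995, Nova, 36, Bo), (Pat, 40, Delta, 1995, Argo, 15, Quin), (Pat, 40, Delta, 1995, Argo, 15, Wes), (Pat, 40, Delta, 1995, Atlas, 28, Quin), (Pat, 40, Delta, 1995, Atlas, 28, Wes), (Pat, 40, Delta, 1995, Delta, 13, Quin), (Pat, 40, Delta, 1995, Delta, 13, Wes), (Pat, 40, Delta, 1995, Helix, 18, Quin), (Pat, 40, Delta, 1995, Helix, 18, Wes), (Pat, 40, Delta, 1995, Nova, 36, Quin), (Pat, 40, Delta, 1995, Nova, 36, Wes), (Rae, 16, Delta, 1988, Beta, 3, Quin), (Rae, 16, Delta, 1988, Beta, 3, Wes), (Rae, 16, Delta, 1988, Echo, 23, Quin), (Rae, 16, Delta, 1988, Echo, 23, Wes)}
Selection role = Argo: {(Eve, 27, Atlas, 1995, Argo, 15, Bo), (Kim, 35, Atlas, 1995, Argo, 15, Bo), (Pat, 40, Delta, 1995, Argo, 15, Quin), (Pat, 40, Delta, 1995, Argo, 15, Wes)}
Projecting to year, aname (1 duplicate(s) eliminated): {(1995, Bo), (1995, Quin), (1995, Wes)}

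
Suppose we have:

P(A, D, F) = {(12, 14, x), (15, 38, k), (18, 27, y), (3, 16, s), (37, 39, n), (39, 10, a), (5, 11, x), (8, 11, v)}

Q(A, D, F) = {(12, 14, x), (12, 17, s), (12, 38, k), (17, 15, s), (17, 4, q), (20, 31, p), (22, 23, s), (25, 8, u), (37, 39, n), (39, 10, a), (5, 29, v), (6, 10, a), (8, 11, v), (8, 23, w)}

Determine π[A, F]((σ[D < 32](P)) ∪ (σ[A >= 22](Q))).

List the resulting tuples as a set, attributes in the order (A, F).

σ[D < 32]: keep tuples satisfying D < 32 → {(12, 14, x), (18, 27, y), (3, 16, s), (39, 10, a), (5, 11, x), (8, 11, v)}
σ[A >= 22]: keep tuples satisfying A >= 22 → {(22, 23, s), (25, 8, u), (37, 39, n), (39, 10, a)}
Set union of the two operands is {(12, 14, x), (18, 27, y), (22, 23, s), (25, 8, u), (3, 16, s), (37, 39, n), (39, 10, a), (5, 11, x), (8, 11, v)}.
π_{A, F} gives {(12, x), (18, y), (22, s), (25, u), (3, s), (37, n), (39, a), (5, x), (8, v)}.

{(12, x), (18, y), (22, s), (25, u), (3, s), (37, n), (39, a), (5, x), (8, v)}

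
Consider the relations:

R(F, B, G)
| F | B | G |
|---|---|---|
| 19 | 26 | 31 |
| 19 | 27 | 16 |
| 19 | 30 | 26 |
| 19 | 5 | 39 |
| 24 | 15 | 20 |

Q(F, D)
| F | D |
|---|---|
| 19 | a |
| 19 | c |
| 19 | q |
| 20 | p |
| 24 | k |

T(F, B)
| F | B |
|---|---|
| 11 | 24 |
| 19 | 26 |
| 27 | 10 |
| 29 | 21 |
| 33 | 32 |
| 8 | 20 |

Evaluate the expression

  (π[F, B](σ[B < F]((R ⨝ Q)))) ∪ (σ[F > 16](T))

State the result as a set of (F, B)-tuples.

{(19, 26), (19, 5), (24, 15), (27, 10), (29, 21), (33, 32)}

Natural join on F: {(19, 26, 31, a), (19, 26, 31, c), (19, 26, 31, q), (19, 27, 16, a), (19, 27, 16, c), (19, 27, 16, q), (19, 30, 26, a), (19, 30, 26, c), (19, 30, 26, q), (19, 5, 39, a), (19, 5, 39, c), (19, 5, 39, q), (24, 15, 20, k)}
σ[B < F]: keep tuples satisfying B < F → {(19, 5, 39, a), (19, 5, 39, c), (19, 5, 39, q), (24, 15, 20, k)}
Projecting to F, B (2 duplicate(s) eliminated): {(19, 5), (24, 15)}
σ[F > 16]: keep tuples satisfying F > 16 → {(19, 26), (27, 10), (29, 21), (33, 32)}
Taking the union: {(19, 26), (19, 5), (24, 15), (27, 10), (29, 21), (33, 32)}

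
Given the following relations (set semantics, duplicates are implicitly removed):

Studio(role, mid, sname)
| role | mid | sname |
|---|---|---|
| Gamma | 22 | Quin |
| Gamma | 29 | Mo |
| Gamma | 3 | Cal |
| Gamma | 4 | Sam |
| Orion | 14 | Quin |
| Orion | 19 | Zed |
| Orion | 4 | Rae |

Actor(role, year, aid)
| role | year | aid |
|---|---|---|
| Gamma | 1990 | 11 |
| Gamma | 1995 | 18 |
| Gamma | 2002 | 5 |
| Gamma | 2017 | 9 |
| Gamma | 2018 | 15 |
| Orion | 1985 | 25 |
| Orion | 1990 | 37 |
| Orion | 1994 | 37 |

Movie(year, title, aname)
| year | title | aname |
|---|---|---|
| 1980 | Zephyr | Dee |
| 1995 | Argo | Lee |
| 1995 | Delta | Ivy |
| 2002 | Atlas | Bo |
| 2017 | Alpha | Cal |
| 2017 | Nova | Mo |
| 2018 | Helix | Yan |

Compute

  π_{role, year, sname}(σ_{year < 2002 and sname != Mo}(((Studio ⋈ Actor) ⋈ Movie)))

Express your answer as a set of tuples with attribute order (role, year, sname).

{(Gamma, 1995, Cal), (Gamma, 1995, Quin), (Gamma, 1995, Sam)}

Joining Studio and Actor on role yields {(Gamma, 22, Quin, 1990, 11), (Gamma, 22, Quin, 1995, 18), (Gamma, 22, Quin, 2002, 5), (Gamma, 22, Quin, 2017, 9), (Gamma, 22, Quin, 2018, 15), (Gamma, 29, Mo, 1990, 11), (Gamma, 29, Mo, 1995, 18), (Gamma, 29, Mo, 2002, 5), (Gamma, 29, Mo, 2017, 9), (Gamma, 29, Mo, 2018, 15), (Gamma, 3, Cal, 1990, 11), (Gamma, 3, Cal, 1995, 18), (Gamma, 3, Cal, 2002, 5), (Gamma, 3, Cal, 2017, 9), (Gamma, 3, Cal, 2018, 15), (Gamma, 4, Sam, 1990, 11), (Gamma, 4, Sam, 1995, 18), (Gamma, 4, Sam, 2002, 5), (Gamma, 4, Sam, 2017, 9), (Gamma, 4, Sam, 2018, 15), (Orion, 14, Quin, 1985, 25), (Orion, 14, Quin, 1990, 37), (Orion, 14, Quin, 1994, 37), (Orion, 19, Zed, 1985, 25), (Orion, 19, Zed, 1990, 37), (Orion, 19, Zed, 1994, 37), (Orion, 4, Rae, 1985, 25), (Orion, 4, Rae, 1990, 37), (Orion, 4, Rae, 1994, 37)}.
Joining (Studio ⋈ Actor) and Movie on year yields {(Gamma, 22, Quin, 1995, 18, Argo, Lee), (Gamma, 22, Quin, 1995, 18, Delta, Ivy), (Gamma, 22, Quin, 2002, 5, Atlas, Bo), (Gamma, 22, Quin, 2017, 9, Alpha, Cal), (Gamma, 22, Quin, 2017, 9, Nova, Mo), (Gamma, 22, Quin, 2018, 15, Helix, Yan), (Gamma, 29, Mo, 1995, 18, Argo, Lee), (Gamma, 29, Mo, 1995, 18, Delta, Ivy), (Gamma, 29, Mo, 2002, 5, Atlas, Bo), (Gamma, 29, Mo, 2017, 9, Alpha, Cal), (Gamma, 29, Mo, 2017, 9, Nova, Mo), (Gamma, 29, Mo, 2018, 15, Helix, Yan), (Gamma, 3, Cal, 1995, 18, Argo, Lee), (Gamma, 3, Cal, 1995, 18, Delta, Ivy), (Gamma, 3, Cal, 2002, 5, Atlas, Bo), (Gamma, 3, Cal, 2017, 9, Alpha, Cal), (Gamma, 3, Cal, 2017, 9, Nova, Mo), (Gamma, 3, Cal, 2018, 15, Helix, Yan), (Gamma, 4, Sam, 1995, 18, Argo, Lee), (Gamma, 4, Sam, 1995, 18, Delta, Ivy), (Gamma, 4, Sam, 2002, 5, Atlas, Bo), (Gamma, 4, Sam, 2017, 9, Alpha, Cal), (Gamma, 4, Sam, 2017, 9, Nova, Mo), (Gamma, 4, Sam, 2018, 15, Helix, Yan)}.
σ[year < 2002 and sname != Mo]: keep tuples satisfying year < 2002 and sname != Mo → {(Gamma, 22, Quin, 1995, 18, Argo, Lee), (Gamma, 22, Quin, 1995, 18, Delta, Ivy), (Gamma, 3, Cal, 1995, 18, Argo, Lee), (Gamma, 3, Cal, 1995, 18, Delta, Ivy), (Gamma, 4, Sam, 1995, 18, Argo, Lee), (Gamma, 4, Sam, 1995, 18, Delta, Ivy)}
Keep only column(s) role, year, sname (3 duplicate(s) eliminated): {(Gamma, 1995, Cal), (Gamma, 1995, Quin), (Gamma, 1995, Sam)}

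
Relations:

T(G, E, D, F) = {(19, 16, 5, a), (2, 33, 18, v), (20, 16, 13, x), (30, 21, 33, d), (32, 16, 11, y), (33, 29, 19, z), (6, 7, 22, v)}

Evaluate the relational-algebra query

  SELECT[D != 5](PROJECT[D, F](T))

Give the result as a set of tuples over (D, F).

Keep only column(s) D, F: {(11, y), (13, x), (18, v), (19, z), (22, v), (33, d), (5, a)}
Filtering on D != 5 leaves {(11, y), (13, x), (18, v), (19, z), (22, v), (33, d)}.

{(11, y), (13, x), (18, v), (19, z), (22, v), (33, d)}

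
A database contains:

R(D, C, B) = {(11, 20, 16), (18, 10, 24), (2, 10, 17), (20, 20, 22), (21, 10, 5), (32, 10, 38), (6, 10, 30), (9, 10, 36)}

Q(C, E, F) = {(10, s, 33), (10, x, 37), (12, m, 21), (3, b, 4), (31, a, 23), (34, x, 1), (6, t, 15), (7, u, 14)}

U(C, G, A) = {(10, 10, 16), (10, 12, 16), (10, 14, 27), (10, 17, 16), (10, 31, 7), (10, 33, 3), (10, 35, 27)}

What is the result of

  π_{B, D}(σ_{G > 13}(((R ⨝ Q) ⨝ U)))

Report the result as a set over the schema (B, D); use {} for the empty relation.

{(17, 2), (24, 18), (30, 6), (36, 9), (38, 32), (5, 21)}

Natural join on C: {(18, 10, 24, s, 33), (18, 10, 24, x, 37), (2, 10, 17, s, 33), (2, 10, 17, x, 37), (21, 10, 5, s, 33), (21, 10, 5, x, 37), (32, 10, 38, s, 33), (32, 10, 38, x, 37), (6, 10, 30, s, 33), (6, 10, 30, x, 37), (9, 10, 36, s, 33), (9, 10, 36, x, 37)}
Natural join on C: {(18, 10, 24, s, 33, 10, 16), (18, 10, 24, s, 33, 12, 16), (18, 10, 24, s, 33, 14, 27), (18, 10, 24, s, 33, 17, 16), (18, 10, 24, s, 33, 31, 7), (18, 10, 24, s, 33, 33, 3), (18, 10, 24, s, 33, 35, 27), (18, 10, 24, x, 37, 10, 16), (18, 10, 24, x, 37, 12, 16), (18, 10, 24, x, 37, 14, 27), (18, 10, 24, x, 37, 17, 16), (18, 10, 24, x, 37, 31, 7), (18, 10, 24, x, 37, 33, 3), (18, 10, 24, x, 37, 35, 27), (2, 10, 17, s, 33, 10, 16), (2, 10, 17, s, 33, 12, 16), (2, 10, 17, s, 33, 14, 27), (2, 10, 17, s, 33, 17, 16), (2, 10, 17, s, 33, 31, 7), (2, 10, 17, s, 33, 33, 3), (2, 10, 17, s, 33, 35, 27), (2, 10, 17, x, 37, 10, 16), (2, 10, 17, x, 37, 12, 16), (2, 10, 17, x, 37, 14, 27), (2, 10, 17, x, 37, 17, 16), (2, 10, 17, x, 37, 31, 7), (2, 10, 17, x, 37, 33, 3), (2, 10, 17, x, 37, 35, 27), (21, 10, 5, s, 33, 10, 16), (21, 10, 5, s, 33, 12, 16), (21, 10, 5, s, 33, 14, 27), (21, 10, 5, s, 33, 17, 16), (21, 10, 5, s, 33, 31, 7), (21, 10, 5, s, 33, 33, 3), (21, 10, 5, s, 33, 35, 27), (21, 10, 5, x, 37, 10, 16), (21, 10, 5, x, 37, 12, 16), (21, 10, 5, x, 37, 14, 27), (21, 10, 5, x, 37, 17, 16), (21, 10, 5, x, 37, 31, 7), (21, 10, 5, x, 37, 33, 3), (21, 10, 5, x, 37, 35, 27), (32, 10, 38, s, 33, 10, 16), (32, 10, 38, s, 33, 12, 16), (32, 10, 38, s, 33, 14, 27), (32, 10, 38, s, 33, 17, 16), (32, 10, 38, s, 33, 31, 7), (32, 10, 38, s, 33, 33, 3), (32, 10, 38, s, 33, 35, 27), (32, 10, 38, x, 37, 10, 16), (32, 10, 38, x, 37, 12, 16), (32, 10, 38, x, 37, 14, 27), (32, 10, 38, x, 37, 17, 16), (32, 10, 38, x, 37, 31, 7), (32, 10, 38, x, 37, 33, 3), (32, 10, 38, x, 37, 35, 27), (6, 10, 30, s, 33, 10, 16), (6, 10, 30, s, 33, 12, 16), (6, 10, 30, s, 33, 14, 27), (6, 10, 30, s, 33, 17, 16), (6, 10, 30, s, 33, 31, 7), (6, 10, 30, s, 33, 33, 3), (6, 10, 30, s, 33, 35, 27), (6, 10, 30, x, 37, 10, 16), (6, 10, 30, x, 37, 12, 16), (6, 10, 30, x, 37, 14, 27), (6, 10, 30, x, 37, 17, 16), (6, 10, 30, x, 37, 31, 7), (6, 10, 30, x, 37, 33, 3), (6, 10, 30, x, 37, 35, 27), (9, 10, 36, s, 33, 10, 16), (9, 10, 36, s, 33, 12, 16), (9, 10, 36, s, 33, 14, 27), (9, 10, 36, s, 33, 17, 16), (9, 10, 36, s, 33, 31, 7), (9, 10, 36, s, 33, 33, 3), (9, 10, 36, s, 33, 35, 27), (9, 10, 36, x, 37, 10, 16), (9, 10, 36, x, 37, 12, 16), (9, 10, 36, x, 37, 14, 27), (9, 10, 36, x, 37, 17, 16), (9, 10, 36, x, 37, 31, 7), (9, 10, 36, x, 37, 33, 3), (9, 10, 36, x, 37, 35, 27)}
Filtering on G > 13 leaves {(18, 10, 24, s, 33, 14, 27), (18, 10, 24, s, 33, 17, 16), (18, 10, 24, s, 33, 31, 7), (18, 10, 24, s, 33, 33, 3), (18, 10, 24, s, 33, 35, 27), (18, 10, 24, x, 37, 14, 27), (18, 10, 24, x, 37, 17, 16), (18, 10, 24, x, 37, 31, 7), (18, 10, 24, x, 37, 33, 3), (18, 10, 24, x, 37, 35, 27), (2, 10, 17, s, 33, 14, 27), (2, 10, 17, s, 33, 17, 16), (2, 10, 17, s, 33, 31, 7), (2, 10, 17, s, 33, 33, 3), (2, 10, 17, s, 33, 35, 27), (2, 10, 17, x, 37, 14, 27), (2, 10, 17, x, 37, 17, 16), (2, 10, 17, x, 37, 31, 7), (2, 10, 17, x, 37, 33, 3), (2, 10, 17, x, 37, 35, 27), (21, 10, 5, s, 33, 14, 27), (21, 10, 5, s, 33, 17, 16), (21, 10, 5, s, 33, 31, 7), (21, 10, 5, s, 33, 33, 3), (21, 10, 5, s, 33, 35, 27), (21, 10, 5, x, 37, 14, 27), (21, 10, 5, x, 37, 17, 16), (21, 10, 5, x, 37, 31, 7), (21, 10, 5, x, 37, 33, 3), (21, 10, 5, x, 37, 35, 27), (32, 10, 38, s, 33, 14, 27), (32, 10, 38, s, 33, 17, 16), (32, 10, 38, s, 33, 31, 7), (32, 10, 38, s, 33, 33, 3), (32, 10, 38, s, 33, 35, 27), (32, 10, 38, x, 37, 14, 27), (32, 10, 38, x, 37, 17, 16), (32, 10, 38, x, 37, 31, 7), (32, 10, 38, x, 37, 33, 3), (32, 10, 38, x, 37, 35, 27), (6, 10, 30, s, 33, 14, 27), (6, 10, 30, s, 33, 17, 16), (6, 10, 30, s, 33, 31, 7), (6, 10, 30, s, 33, 33, 3), (6, 10, 30, s, 33, 35, 27), (6, 10, 30, x, 37, 14, 27), (6, 10, 30, x, 37, 17, 16), (6, 10, 30, x, 37, 31, 7), (6, 10, 30, x, 37, 33, 3), (6, 10, 30, x, 37, 35, 27), (9, 10, 36, s, 33, 14, 27), (9, 10, 36, s, 33, 17, 16), (9, 10, 36, s, 33, 31, 7), (9, 10, 36, s, 33, 33, 3), (9, 10, 36, s, 33, 35, 27), (9, 10, 36, x, 37, 14, 27), (9, 10, 36, x, 37, 17, 16), (9, 10, 36, x, 37, 31, 7), (9, 10, 36, x, 37, 33, 3), (9, 10, 36, x, 37, 35, 27)}.
Projecting to B, D (54 duplicate(s) eliminated): {(17, 2), (24, 18), (30, 6), (36, 9), (38, 32), (5, 21)}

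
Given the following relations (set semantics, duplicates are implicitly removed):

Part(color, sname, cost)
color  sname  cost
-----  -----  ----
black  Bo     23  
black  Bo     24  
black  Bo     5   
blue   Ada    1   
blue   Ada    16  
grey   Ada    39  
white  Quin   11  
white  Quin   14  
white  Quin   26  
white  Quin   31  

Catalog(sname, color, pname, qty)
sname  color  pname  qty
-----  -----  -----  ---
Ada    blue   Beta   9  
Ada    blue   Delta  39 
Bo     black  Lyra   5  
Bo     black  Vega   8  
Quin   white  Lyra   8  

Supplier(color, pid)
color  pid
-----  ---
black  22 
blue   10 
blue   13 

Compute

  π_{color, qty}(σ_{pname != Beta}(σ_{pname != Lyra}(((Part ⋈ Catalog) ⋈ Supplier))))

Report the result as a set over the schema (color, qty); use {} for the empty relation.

{(black, 8), (blue, 39)}

Natural join on color, sname: {(black, Bo, 23, Lyra, 5), (black, Bo, 23, Vega, 8), (black, Bo, 24, Lyra, 5), (black, Bo, 24, Vega, 8), (black, Bo, 5, Lyra, 5), (black, Bo, 5, Vega, 8), (blue, Ada, 1, Beta, 9), (blue, Ada, 1, Delta, 39), (blue, Ada, 16, Beta, 9), (blue, Ada, 16, Delta, 39), (white, Quin, 11, Lyra, 8), (white, Quin, 14, Lyra, 8), (white, Quin, 26, Lyra, 8), (white, Quin, 31, Lyra, 8)}
Natural join on color: {(black, Bo, 23, Lyra, 5, 22), (black, Bo, 23, Vega, 8, 22), (black, Bo, 24, Lyra, 5, 22), (black, Bo, 24, Vega, 8, 22), (black, Bo, 5, Lyra, 5, 22), (black, Bo, 5, Vega, 8, 22), (blue, Ada, 1, Beta, 9, 10), (blue, Ada, 1, Beta, 9, 13), (blue, Ada, 1, Delta, 39, 10), (blue, Ada, 1, Delta, 39, 13), (blue, Ada, 16, Beta, 9, 10), (blue, Ada, 16, Beta, 9, 13), (blue, Ada, 16, Delta, 39, 10), (blue, Ada, 16, Delta, 39, 13)}
Apply σ_{pname != Lyra}; surviving tuples: {(black, Bo, 23, Vega, 8, 22), (black, Bo, 24, Vega, 8, 22), (black, Bo, 5, Vega, 8, 22), (blue, Ada, 1, Beta, 9, 10), (blue, Ada, 1, Beta, 9, 13), (blue, Ada, 1, Delta, 39, 10), (blue, Ada, 1, Delta, 39, 13), (blue, Ada, 16, Beta, 9, 10), (blue, Ada, 16, Beta, 9, 13), (blue, Ada, 16, Delta, 39, 10), (blue, Ada, 16, Delta, 39, 13)}
Apply σ_{pname != Beta}; surviving tuples: {(black, Bo, 23, Vega, 8, 22), (black, Bo, 24, Vega, 8, 22), (black, Bo, 5, Vega, 8, 22), (blue, Ada, 1, Delta, 39, 10), (blue, Ada, 1, Delta, 39, 13), (blue, Ada, 16, Delta, 39, 10), (blue, Ada, 16, Delta, 39, 13)}
Keep only column(s) color, qty (5 duplicate(s) eliminated): {(black, 8), (blue, 39)}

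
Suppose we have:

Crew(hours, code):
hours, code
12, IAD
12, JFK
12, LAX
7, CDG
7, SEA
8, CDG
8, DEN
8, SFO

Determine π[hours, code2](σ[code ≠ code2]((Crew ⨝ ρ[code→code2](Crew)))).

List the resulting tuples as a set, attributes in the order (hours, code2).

ρ[code→code2]: schema becomes (hours, code2); tuples unchanged.
Crew ⋈ ρ[code→code2](Crew) (natural join on hours): {(12, IAD, IAD), (12, IAD, JFK), (12, IAD, LAX), (12, JFK, IAD), (12, JFK, JFK), (12, JFK, LAX), (12, LAX, IAD), (12, LAX, JFK), (12, LAX, LAX), (7, CDG, CDG), (7, CDG, SEA), (7, SEA, CDG), (7, SEA, SEA), (8, CDG, CDG), (8, CDG, DEN), (8, CDG, SFO), (8, DEN, CDG), (8, DEN, DEN), (8, DEN, SFO), (8, SFO, CDG), (8, SFO, DEN), (8, SFO, SFO)}
Selection code ≠ code2: {(12, IAD, JFK), (12, IAD, LAX), (12, JFK, IAD), (12, JFK, LAX), (12, LAX, IAD), (12, LAX, JFK), (7, CDG, SEA), (7, SEA, CDG), (8, CDG, DEN), (8, CDG, SFO), (8, DEN, CDG), (8, DEN, SFO), (8, SFO, CDG), (8, SFO, DEN)}
Projecting to hours, code2 (6 duplicate(s) eliminated): {(12, IAD), (12, JFK), (12, LAX), (7, CDG), (7, SEA), (8, CDG), (8, DEN), (8, SFO)}

{(12, IAD), (12, JFK), (12, LAX), (7, CDG), (7, SEA), (8, CDG), (8, DEN), (8, SFO)}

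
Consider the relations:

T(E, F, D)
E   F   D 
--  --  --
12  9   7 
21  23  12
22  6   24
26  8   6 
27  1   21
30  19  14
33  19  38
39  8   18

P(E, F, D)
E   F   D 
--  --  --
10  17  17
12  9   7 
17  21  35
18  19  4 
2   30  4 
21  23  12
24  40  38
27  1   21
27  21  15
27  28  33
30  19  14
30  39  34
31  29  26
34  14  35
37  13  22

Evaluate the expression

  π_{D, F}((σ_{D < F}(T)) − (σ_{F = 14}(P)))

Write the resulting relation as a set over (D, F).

{(12, 23), (14, 19), (6, 8), (7, 9)}

Filtering on D < F leaves {(12, 9, 7), (21, 23, 12), (26, 8, 6), (30, 19, 14)}.
Filtering on F = 14 leaves {(34, 14, 35)}.
Set difference of the two operands is {(12, 9, 7), (21, 23, 12), (26, 8, 6), (30, 19, 14)}.
Projecting to D, F: {(12, 23), (14, 19), (6, 8), (7, 9)}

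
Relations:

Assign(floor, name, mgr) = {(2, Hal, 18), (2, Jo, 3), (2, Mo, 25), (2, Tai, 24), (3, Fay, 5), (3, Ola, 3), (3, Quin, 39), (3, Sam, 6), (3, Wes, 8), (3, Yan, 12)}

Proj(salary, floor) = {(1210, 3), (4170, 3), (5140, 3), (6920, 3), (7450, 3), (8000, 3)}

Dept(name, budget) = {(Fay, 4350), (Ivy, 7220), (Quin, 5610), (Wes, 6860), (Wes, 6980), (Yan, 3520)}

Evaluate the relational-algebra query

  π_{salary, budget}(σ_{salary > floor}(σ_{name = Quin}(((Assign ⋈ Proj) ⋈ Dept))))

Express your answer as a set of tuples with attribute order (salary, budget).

Joining Assign and Proj on floor yields {(3, Fay, 5, 1210), (3, Fay, 5, 4170), (3, Fay, 5, 5140), (3, Fay, 5, 6920), (3, Fay, 5, 7450), (3, Fay, 5, 8000), (3, Ola, 3, 1210), (3, Ola, 3, 4170), (3, Ola, 3, 5140), (3, Ola, 3, 6920), (3, Ola, 3, 7450), (3, Ola, 3, 8000), (3, Quin, 39, 1210), (3, Quin, 39, 4170), (3, Quin, 39, 5140), (3, Quin, 39, 6920), (3, Quin, 39, 7450), (3, Quin, 39, 8000), (3, Sam, 6, 1210), (3, Sam, 6, 4170), (3, Sam, 6, 5140), (3, Sam, 6, 6920), (3, Sam, 6, 7450), (3, Sam, 6, 8000), (3, Wes, 8, 1210), (3, Wes, 8, 4170), (3, Wes, 8, 5140), (3, Wes, 8, 6920), (3, Wes, 8, 7450), (3, Wes, 8, 8000), (3, Yan, 12, 1210), (3, Yan, 12, 4170), (3, Yan, 12, 5140), (3, Yan, 12, 6920), (3, Yan, 12, 7450), (3, Yan, 12, 8000)}.
Joining (Assign ⋈ Proj) and Dept on name yields {(3, Fay, 5, 1210, 4350), (3, Fay, 5, 4170, 4350), (3, Fay, 5, 5140, 4350), (3, Fay, 5, 6920, 4350), (3, Fay, 5, 7450, 4350), (3, Fay, 5, 8000, 4350), (3, Quin, 39, 1210, 5610), (3, Quin, 39, 4170, 5610), (3, Quin, 39, 5140, 5610), (3, Quin, 39, 6920, 5610), (3, Quin, 39, 7450, 5610), (3, Quin, 39, 8000, 5610), (3, Wes, 8, 1210, 6860), (3, Wes, 8, 1210, 6980), (3, Wes, 8, 4170, 6860), (3, Wes, 8, 4170, 6980), (3, Wes, 8, 5140, 6860), (3, Wes, 8, 5140, 6980), (3, Wes, 8, 6920, 6860), (3, Wes, 8, 6920, 6980), (3, Wes, 8, 7450, 6860), (3, Wes, 8, 7450, 6980), (3, Wes, 8, 8000, 6860), (3, Wes, 8, 8000, 6980), (3, Yan, 12, 1210, 3520), (3, Yan, 12, 4170, 3520), (3, Yan, 12, 5140, 3520), (3, Yan, 12, 6920, 3520), (3, Yan, 12, 7450, 3520), (3, Yan, 12, 8000, 3520)}.
Apply σ_{name = Quin}; surviving tuples: {(3, Quin, 39, 1210, 5610), (3, Quin, 39, 4170, 5610), (3, Quin, 39, 5140, 5610), (3, Quin, 39, 6920, 5610), (3, Quin, 39, 7450, 5610), (3, Quin, 39, 8000, 5610)}
Apply σ_{salary > floor}; surviving tuples: {(3, Quin, 39, 1210, 5610), (3, Quin, 39, 4170, 5610), (3, Quin, 39, 5140, 5610), (3, Quin, 39, 6920, 5610), (3, Quin, 39, 7450, 5610), (3, Quin, 39, 8000, 5610)}
Projecting to salary, budget: {(1210, 5610), (4170, 5610), (5140, 5610), (6920, 5610), (7450, 5610), (8000, 5610)}

{(1210, 5610), (4170, 5610), (5140, 5610), (6920, 5610), (7450, 5610), (8000, 5610)}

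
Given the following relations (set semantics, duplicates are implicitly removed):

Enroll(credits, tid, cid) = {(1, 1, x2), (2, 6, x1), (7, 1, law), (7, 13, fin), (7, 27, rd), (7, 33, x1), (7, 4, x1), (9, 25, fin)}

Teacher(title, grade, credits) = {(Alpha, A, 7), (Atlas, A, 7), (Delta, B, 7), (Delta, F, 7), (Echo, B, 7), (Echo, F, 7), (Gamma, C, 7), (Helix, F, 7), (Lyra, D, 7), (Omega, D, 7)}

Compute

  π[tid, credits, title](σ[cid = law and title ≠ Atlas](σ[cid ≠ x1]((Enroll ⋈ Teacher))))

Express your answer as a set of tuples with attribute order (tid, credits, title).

{(1, 7, Alpha), (1, 7, Delta), (1, 7, Echo), (1, 7, Gamma), (1, 7, Helix), (1, 7, Lyra), (1, 7, Omega)}

Joining Enroll and Teacher on credits yields {(7, 1, law, Alpha, A), (7, 1, law, Atlas, A), (7, 1, law, Delta, B), (7, 1, law, Delta, F), (7, 1, law, Echo, B), (7, 1, law, Echo, F), (7, 1, law, Gamma, C), (7, 1, law, Helix, F), (7, 1, law, Lyra, D), (7, 1, law, Omega, D), (7, 13, fin, Alpha, A), (7, 13, fin, Atlas, A), (7, 13, fin, Delta, B), (7, 13, fin, Delta, F), (7, 13, fin, Echo, B), (7, 13, fin, Echo, F), (7, 13, fin, Gamma, C), (7, 13, fin, Helix, F), (7, 13, fin, Lyra, D), (7, 13, fin, Omega, D), (7, 27, rd, Alpha, A), (7, 27, rd, Atlas, A), (7, 27, rd, Delta, B), (7, 27, rd, Delta, F), (7, 27, rd, Echo, B), (7, 27, rd, Echo, F), (7, 27, rd, Gamma, C), (7, 27, rd, Helix, F), (7, 27, rd, Lyra, D), (7, 27, rd, Omega, D), (7, 33, x1, Alpha, A), (7, 33, x1, Atlas, A), (7, 33, x1, Delta, B), (7, 33, x1, Delta, F), (7, 33, x1, Echo, B), (7, 33, x1, Echo, F), (7, 33, x1, Gamma, C), (7, 33, x1, Helix, F), (7, 33, x1, Lyra, D), (7, 33, x1, Omega, D), (7, 4, x1, Alpha, A), (7, 4, x1, Atlas, A), (7, 4, x1, Delta, B), (7, 4, x1, Delta, F), (7, 4, x1, Echo, B), (7, 4, x1, Echo, F), (7, 4, x1, Gamma, C), (7, 4, x1, Helix, F), (7, 4, x1, Lyra, D), (7, 4, x1, Omega, D)}.
Filtering on cid ≠ x1 leaves {(7, 1, law, Alpha, A), (7, 1, law, Atlas, A), (7, 1, law, Delta, B), (7, 1, law, Delta, F), (7, 1, law, Echo, B), (7, 1, law, Echo, F), (7, 1, law, Gamma, C), (7, 1, law, Helix, F), (7, 1, law, Lyra, D), (7, 1, law, Omega, D), (7, 13, fin, Alpha, A), (7, 13, fin, Atlas, A), (7, 13, fin, Delta, B), (7, 13, fin, Delta, F), (7, 13, fin, Echo, B), (7, 13, fin, Echo, F), (7, 13, fin, Gamma, C), (7, 13, fin, Helix, F), (7, 13, fin, Lyra, D), (7, 13, fin, Omega, D), (7, 27, rd, Alpha, A), (7, 27, rd, Atlas, A), (7, 27, rd, Delta, B), (7, 27, rd, Delta, F), (7, 27, rd, Echo, B), (7, 27, rd, Echo, F), (7, 27, rd, Gamma, C), (7, 27, rd, Helix, F), (7, 27, rd, Lyra, D), (7, 27, rd, Omega, D)}.
Filtering on cid = law and title ≠ Atlas leaves {(7, 1, law, Alpha, A), (7, 1, law, Delta, B), (7, 1, law, Delta, F), (7, 1, law, Echo, B), (7, 1, law, Echo, F), (7, 1, law, Gamma, C), (7, 1, law, Helix, F), (7, 1, law, Lyra, D), (7, 1, law, Omega, D)}.
π[tid, credits, title]: project onto (tid, credits, title) (2 duplicate(s) eliminated) → {(1, 7, Alpha), (1, 7, Delta), (1, 7, Echo), (1, 7, Gamma), (1, 7, Helix), (1, 7, Lyra), (1, 7, Omega)}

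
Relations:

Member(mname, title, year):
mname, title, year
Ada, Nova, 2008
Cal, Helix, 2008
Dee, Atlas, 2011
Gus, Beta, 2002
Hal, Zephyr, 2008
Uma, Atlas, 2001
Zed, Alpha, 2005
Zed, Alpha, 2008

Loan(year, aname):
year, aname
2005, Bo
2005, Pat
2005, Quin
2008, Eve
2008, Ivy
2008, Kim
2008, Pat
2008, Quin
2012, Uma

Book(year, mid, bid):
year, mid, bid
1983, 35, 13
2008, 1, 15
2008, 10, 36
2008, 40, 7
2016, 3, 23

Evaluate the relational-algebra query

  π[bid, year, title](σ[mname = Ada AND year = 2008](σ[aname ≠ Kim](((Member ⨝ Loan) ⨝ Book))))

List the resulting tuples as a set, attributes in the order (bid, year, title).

{(15, 2008, Nova), (36, 2008, Nova), (7, 2008, Nova)}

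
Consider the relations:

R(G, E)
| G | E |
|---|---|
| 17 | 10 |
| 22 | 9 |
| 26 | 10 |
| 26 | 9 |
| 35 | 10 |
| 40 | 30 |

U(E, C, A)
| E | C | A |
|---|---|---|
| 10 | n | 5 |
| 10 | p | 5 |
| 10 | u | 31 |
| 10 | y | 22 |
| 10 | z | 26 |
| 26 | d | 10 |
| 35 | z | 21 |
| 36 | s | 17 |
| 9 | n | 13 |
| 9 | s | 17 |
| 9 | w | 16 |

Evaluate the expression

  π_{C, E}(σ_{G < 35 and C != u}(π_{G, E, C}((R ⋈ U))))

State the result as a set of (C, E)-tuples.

{(n, 10), (n, 9), (p, 10), (s, 9), (w, 9), (y, 10), (z, 10)}

Joining R and U on E yields {(17, 10, n, 5), (17, 10, p, 5), (17, 10, u, 31), (17, 10, y, 22), (17, 10, z, 26), (22, 9, n, 13), (22, 9, s, 17), (22, 9, w, 16), (26, 10, n, 5), (26, 10, p, 5), (26, 10, u, 31), (26, 10, y, 22), (26, 10, z, 26), (26, 9, n, 13), (26, 9, s, 17), (26, 9, w, 16), (35, 10, n, 5), (35, 10, p, 5), (35, 10, u, 31), (35, 10, y, 22), (35, 10, z, 26)}.
Projecting to G, E, C: {(17, 10, n), (17, 10, p), (17, 10, u), (17, 10, y), (17, 10, z), (22, 9, n), (22, 9, s), (22, 9, w), (26, 10, n), (26, 10, p), (26, 10, u), (26, 10, y), (26, 10, z), (26, 9, n), (26, 9, s), (26, 9, w), (35, 10, n), (35, 10, p), (35, 10, u), (35, 10, y), (35, 10, z)}
Filtering on G < 35 and C != u leaves {(17, 10, n), (17, 10, p), (17, 10, y), (17, 10, z), (22, 9, n), (22, 9, s), (22, 9, w), (26, 10, n), (26, 10, p), (26, 10, y), (26, 10, z), (26, 9, n), (26, 9, s), (26, 9, w)}.
Projecting to C, E (7 duplicate(s) eliminated): {(n, 10), (n, 9), (p, 10), (s, 9), (w, 9), (y, 10), (z, 10)}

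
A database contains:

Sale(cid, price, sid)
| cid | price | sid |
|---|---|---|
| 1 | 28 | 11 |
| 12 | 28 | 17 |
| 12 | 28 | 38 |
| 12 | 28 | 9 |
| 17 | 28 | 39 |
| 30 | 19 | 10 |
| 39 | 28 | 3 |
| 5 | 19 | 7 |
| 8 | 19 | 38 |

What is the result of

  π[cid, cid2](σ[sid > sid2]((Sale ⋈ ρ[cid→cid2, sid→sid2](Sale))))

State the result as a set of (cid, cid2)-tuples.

{(1, 12), (1, 39), (12, 1), (12, 12), (12, 39), (17, 1), (17, 12), (17, 39), (30, 5), (8, 30), (8, 5)}

ρ[cid→cid2, sid→sid2]: schema becomes (cid2, price, sid2); tuples unchanged.
Joining Sale and ρ[cid→cid2, sid→sid2](Sale) on price yields {(1, 28, 11, 1, 11), (1, 28, 11, 12, 17), (1, 28, 11, 12, 38), (1, 28, 11, 12, 9), (1, 28, 11, 17, 39), (1, 28, 11, 39, 3), (12, 28, 17, 1, 11), (12, 28, 17, 12, 17), (12, 28, 17, 12, 38), (12, 28, 17, 12, 9), (12, 28, 17, 17, 39), (12, 28, 17, 39, 3), (12, 28, 38, 1, 11), (12, 28, 38, 12, 17), (12, 28, 38, 12, 38), (12, 28, 38, 12, 9), (12, 28, 38, 17, 39), (12, 28, 38, 39, 3), (12, 28, 9, 1, 11), (12, 28, 9, 12, 17), (12, 28, 9, 12, 38), (12, 28, 9, 12, 9), (12, 28, 9, 17, 39), (12, 28, 9, 39, 3), (17, 28, 39, 1, 11), (17, 28, 39, 12, 17), (17, 28, 39, 12, 38), (17, 28, 39, 12, 9), (17, 28, 39, 17, 39), (17, 28, 39, 39, 3), (30, 19, 10, 30, 10), (30, 19, 10, 5, 7), (30, 19, 10, 8, 38), (39, 28, 3, 1, 11), (39, 28, 3, 12, 17), (39, 28, 3, 12, 38), (39, 28, 3, 12, 9), (39, 28, 3, 17, 39), (39, 28, 3, 39, 3), (5, 19, 7, 30, 10), (5, 19, 7, 5, 7), (5, 19, 7, 8, 38), (8, 19, 38, 30, 10), (8, 19, 38, 5, 7), (8, 19, 38, 8, 38)}.
Filtering on sid > sid2 leaves {(1, 28, 11, 12, 9), (1, 28, 11, 39, 3), (12, 28, 17, 1, 11), (12, 28, 17, 12, 9), (12, 28, 17, 39, 3), (12, 28, 38, 1, 11), (12, 28, 38, 12, 17), (12, 28, 38, 12, 9), (12, 28, 38, 39, 3), (12, 28, 9, 39, 3), (17, 28, 39, 1, 11), (17, 28, 39, 12, 17), (17, 28, 39, 12, 38), (17, 28, 39, 12, 9), (17, 28, 39, 39, 3), (30, 19, 10, 5, 7), (8, 19, 38, 30, 10), (8, 19, 38, 5, 7)}.
Keep only column(s) cid, cid2 (7 duplicate(s) eliminated): {(1, 12), (1, 39), (12, 1), (12, 12), (12, 39), (17, 1), (17, 12), (17, 39), (30, 5), (8, 30), (8, 5)}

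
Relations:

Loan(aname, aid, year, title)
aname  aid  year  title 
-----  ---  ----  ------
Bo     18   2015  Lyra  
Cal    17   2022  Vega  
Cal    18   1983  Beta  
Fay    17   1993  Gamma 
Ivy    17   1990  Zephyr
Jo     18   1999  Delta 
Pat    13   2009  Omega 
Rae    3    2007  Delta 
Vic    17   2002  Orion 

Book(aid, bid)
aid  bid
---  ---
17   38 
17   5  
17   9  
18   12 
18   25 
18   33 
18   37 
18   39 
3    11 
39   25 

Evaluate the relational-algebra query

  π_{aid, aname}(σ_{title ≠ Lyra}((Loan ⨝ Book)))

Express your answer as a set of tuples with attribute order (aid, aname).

{(17, Cal), (17, Fay), (17, Ivy), (17, Vic), (18, Cal), (18, Jo), (3, Rae)}

Loan ⋈ Book (natural join on aid): {(Bo, 18, 2015, Lyra, 12), (Bo, 18, 2015, Lyra, 25), (Bo, 18, 2015, Lyra, 33), (Bo, 18, 2015, Lyra, 37), (Bo, 18, 2015, Lyra, 39), (Cal, 17, 2022, Vega, 38), (Cal, 17, 2022, Vega, 5), (Cal, 17, 2022, Vega, 9), (Cal, 18, 1983, Beta, 12), (Cal, 18, 1983, Beta, 25), (Cal, 18, 1983, Beta, 33), (Cal, 18, 1983, Beta, 37), (Cal, 18, 1983, Beta, 39), (Fay, 17, 1993, Gamma, 38), (Fay, 17, 1993, Gamma, 5), (Fay, 17, 1993, Gamma, 9), (Ivy, 17, 1990, Zephyr, 38), (Ivy, 17, 1990, Zephyr, 5), (Ivy, 17, 1990, Zephyr, 9), (Jo, 18, 1999, Delta, 12), (Jo, 18, 1999, Delta, 25), (Jo, 18, 1999, Delta, 33), (Jo, 18, 1999, Delta, 37), (Jo, 18, 1999, Delta, 39), (Rae, 3, 2007, Delta, 11), (Vic, 17, 2002, Orion, 38), (Vic, 17, 2002, Orion, 5), (Vic, 17, 2002, Orion, 9)}
Selection title ≠ Lyra: {(Cal, 17, 2022, Vega, 38), (Cal, 17, 2022, Vega, 5), (Cal, 17, 2022, Vega, 9), (Cal, 18, 1983, Beta, 12), (Cal, 18, 1983, Beta, 25), (Cal, 18, 1983, Beta, 33), (Cal, 18, 1983, Beta, 37), (Cal, 18, 1983, Beta, 39), (Fay, 17, 1993, Gamma, 38), (Fay, 17, 1993, Gamma, 5), (Fay, 17, 1993, Gamma, 9), (Ivy, 17, 1990, Zephyr, 38), (Ivy, 17, 1990, Zephyr, 5), (Ivy, 17, 1990, Zephyr, 9), (Jo, 18, 1999, Delta, 12), (Jo, 18, 1999, Delta, 25), (Jo, 18, 1999, Delta, 33), (Jo, 18, 1999, Delta, 37), (Jo, 18, 1999, Delta, 39), (Rae, 3, 2007, Delta, 11), (Vic, 17, 2002, Orion, 38), (Vic, 17, 2002, Orion, 5), (Vic, 17, 2002, Orion, 9)}
Keep only column(s) aid, aname (16 duplicate(s) eliminated): {(17, Cal), (17, Fay), (17, Ivy), (17, Vic), (18, Cal), (18, Jo), (3, Rae)}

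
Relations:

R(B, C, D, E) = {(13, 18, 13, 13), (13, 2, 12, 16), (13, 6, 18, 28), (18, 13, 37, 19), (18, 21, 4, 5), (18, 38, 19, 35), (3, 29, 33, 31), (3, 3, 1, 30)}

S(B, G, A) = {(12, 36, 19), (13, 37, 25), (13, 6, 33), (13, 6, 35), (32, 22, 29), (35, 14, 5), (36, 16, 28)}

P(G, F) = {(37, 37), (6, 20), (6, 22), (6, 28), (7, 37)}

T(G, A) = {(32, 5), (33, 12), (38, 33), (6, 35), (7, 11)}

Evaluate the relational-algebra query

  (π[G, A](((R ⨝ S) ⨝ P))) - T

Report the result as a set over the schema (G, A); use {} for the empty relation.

{(37, 25), (6, 33)}

Joining R and S on B yields {(13, 18, 13, 13, 37, 25), (13, 18, 13, 13, 6, 33), (13, 18, 13, 13, 6, 35), (13, 2, 12, 16, 37, 25), (13, 2, 12, 16, 6, 33), (13, 2, 12, 16, 6, 35), (13, 6, 18, 28, 37, 25), (13, 6, 18, 28, 6, 33), (13, 6, 18, 28, 6, 35)}.
Joining (R ⨝ S) and P on G yields {(13, 18, 13, 13, 37, 25, 37), (13, 18, 13, 13, 6, 33, 20), (13, 18, 13, 13, 6, 33, 22), (13, 18, 13, 13, 6, 33, 28), (13, 18, 13, 13, 6, 35, 20), (13, 18, 13, 13, 6, 35, 22), (13, 18, 13, 13, 6, 35, 28), (13, 2, 12, 16, 37, 25, 37), (13, 2, 12, 16, 6, 33, 20), (13, 2, 12, 16, 6, 33, 22), (13, 2, 12, 16, 6, 33, 28), (13, 2, 12, 16, 6, 35, 20), (13, 2, 12, 16, 6, 35, 22), (13, 2, 12, 16, 6, 35, 28), (13, 6, 18, 28, 37, 25, 37), (13, 6, 18, 28, 6, 33, 20), (13, 6, 18, 28, 6, 33, 22), (13, 6, 18, 28, 6, 33, 28), (13, 6, 18, 28, 6, 35, 20), (13, 6, 18, 28, 6, 35, 22), (13, 6, 18, 28, 6, 35, 28)}.
π_{G, A} gives {(37, 25), (6, 33), (6, 35)} (18 duplicate(s) eliminated).
Taking the difference: {(37, 25), (6, 33)}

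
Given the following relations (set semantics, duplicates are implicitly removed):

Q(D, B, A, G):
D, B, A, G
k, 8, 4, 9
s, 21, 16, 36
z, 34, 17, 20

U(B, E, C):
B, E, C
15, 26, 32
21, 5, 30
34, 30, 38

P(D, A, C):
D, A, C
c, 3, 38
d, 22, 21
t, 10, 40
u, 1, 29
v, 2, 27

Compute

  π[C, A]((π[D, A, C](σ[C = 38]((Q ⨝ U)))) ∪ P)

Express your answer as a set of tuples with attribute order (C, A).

{(21, 22), (27, 2), (29, 1), (38, 17), (38, 3), (40, 10)}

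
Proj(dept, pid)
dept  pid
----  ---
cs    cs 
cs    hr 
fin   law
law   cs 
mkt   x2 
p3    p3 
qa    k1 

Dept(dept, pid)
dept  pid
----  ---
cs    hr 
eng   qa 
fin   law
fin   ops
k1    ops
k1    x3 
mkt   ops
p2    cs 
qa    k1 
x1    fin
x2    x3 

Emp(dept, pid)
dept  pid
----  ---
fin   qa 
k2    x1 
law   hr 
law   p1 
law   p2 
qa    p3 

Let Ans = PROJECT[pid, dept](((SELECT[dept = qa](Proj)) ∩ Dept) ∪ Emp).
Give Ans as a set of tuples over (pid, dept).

{(hr, law), (k1, qa), (p1, law), (p2, law), (p3, qa), (qa, fin), (x1, k2)}

Apply σ_{dept = qa}; surviving tuples: {(qa, k1)}
Taking the intersection: {(qa, k1)}
Taking the union: {(fin, qa), (k2, x1), (law, hr), (law, p1), (law, p2), (qa, k1), (qa, p3)}
Projecting to pid, dept: {(hr, law), (k1, qa), (p1, law), (p2, law), (p3, qa), (qa, fin), (x1, k2)}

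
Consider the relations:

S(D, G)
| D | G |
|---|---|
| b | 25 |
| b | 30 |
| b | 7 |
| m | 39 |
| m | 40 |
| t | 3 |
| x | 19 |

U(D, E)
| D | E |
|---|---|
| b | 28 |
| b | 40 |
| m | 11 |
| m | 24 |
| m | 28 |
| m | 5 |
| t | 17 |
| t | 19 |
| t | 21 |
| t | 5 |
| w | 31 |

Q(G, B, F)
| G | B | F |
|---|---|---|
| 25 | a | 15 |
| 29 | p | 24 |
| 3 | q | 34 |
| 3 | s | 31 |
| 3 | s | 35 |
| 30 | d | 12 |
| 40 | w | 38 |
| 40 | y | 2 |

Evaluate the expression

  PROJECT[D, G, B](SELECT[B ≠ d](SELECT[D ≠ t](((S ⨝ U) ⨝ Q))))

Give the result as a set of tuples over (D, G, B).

{(b, 25, a), (m, 40, w), (m, 40, y)}

Joining S and U on D yields {(b, 25, 28), (b, 25, 40), (b, 30, 28), (b, 30, 40), (b, 7, 28), (b, 7, 40), (m, 39, 11), (m, 39, 24), (m, 39, 28), (m, 39, 5), (m, 40, 11), (m, 40, 24), (m, 40, 28), (m, 40, 5), (t, 3, 17), (t, 3, 19), (t, 3, 21), (t, 3, 5)}.
Joining (S ⨝ U) and Q on G yields {(b, 25, 28, a, 15), (b, 25, 40, a, 15), (b, 30, 28, d, 12), (b, 30, 40, d, 12), (m, 40, 11, w, 38), (m, 40, 11, y, 2), (m, 40, 24, w, 38), (m, 40, 24, y, 2), (m, 40, 28, w, 38), (m, 40, 28, y, 2), (m, 40, 5, w, 38), (m, 40, 5, y, 2), (t, 3, 17, q, 34), (t, 3, 17, s, 31), (t, 3, 17, s, 35), (t, 3, 19, q, 34), (t, 3, 19, s, 31), (t, 3, 19, s, 35), (t, 3, 21, q, 34), (t, 3, 21, s, 31), (t, 3, 21, s, 35), (t, 3, 5, q, 34), (t, 3, 5, s, 31), (t, 3, 5, s, 35)}.
Apply σ_{D ≠ t}; surviving tuples: {(b, 25, 28, a, 15), (b, 25, 40, a, 15), (b, 30, 28, d, 12), (b, 30, 40, d, 12), (m, 40, 11, w, 38), (m, 40, 11, y, 2), (m, 40, 24, w, 38), (m, 40, 24, y, 2), (m, 40, 28, w, 38), (m, 40, 28, y, 2), (m, 40, 5, w, 38), (m, 40, 5, y, 2)}
Apply σ_{B ≠ d}; surviving tuples: {(b, 25, 28, a, 15), (b, 25, 40, a, 15), (m, 40, 11, w, 38), (m, 40, 11, y, 2), (m, 40, 24, w, 38), (m, 40, 24, y, 2), (m, 40, 28, w, 38), (m, 40, 28, y, 2), (m, 40, 5, w, 38), (m, 40, 5, y, 2)}
Projecting to D, G, B (7 duplicate(s) eliminated): {(b, 25, a), (m, 40, w), (m, 40, y)}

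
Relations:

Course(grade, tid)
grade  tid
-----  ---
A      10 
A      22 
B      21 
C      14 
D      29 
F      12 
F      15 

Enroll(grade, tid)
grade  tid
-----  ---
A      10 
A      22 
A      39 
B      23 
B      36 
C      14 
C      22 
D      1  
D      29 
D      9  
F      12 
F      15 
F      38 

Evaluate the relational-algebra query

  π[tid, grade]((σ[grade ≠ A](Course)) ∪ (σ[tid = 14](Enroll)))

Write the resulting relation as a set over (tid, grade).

Apply σ_{grade ≠ A}; surviving tuples: {(B, 21), (C, 14), (D, 29), (F, 12), (F, 15)}
Apply σ_{tid = 14}; surviving tuples: {(C, 14)}
Union: {(B, 21), (C, 14), (D, 29), (F, 12), (F, 15)} with {(C, 14)} → {(B, 21), (C, 14), (D, 29), (F, 12), (F, 15)}
Keep only column(s) tid, grade: {(12, F), (14, C), (15, F), (21, B), (29, D)}

{(12, F), (14, C), (15, F), (21, B), (29, D)}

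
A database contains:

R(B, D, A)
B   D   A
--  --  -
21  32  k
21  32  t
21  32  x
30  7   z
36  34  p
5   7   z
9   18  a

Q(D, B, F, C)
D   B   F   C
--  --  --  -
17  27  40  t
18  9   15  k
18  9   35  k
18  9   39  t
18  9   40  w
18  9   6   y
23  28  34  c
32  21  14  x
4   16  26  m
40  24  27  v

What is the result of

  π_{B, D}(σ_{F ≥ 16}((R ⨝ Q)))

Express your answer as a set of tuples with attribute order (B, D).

{(9, 18)}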